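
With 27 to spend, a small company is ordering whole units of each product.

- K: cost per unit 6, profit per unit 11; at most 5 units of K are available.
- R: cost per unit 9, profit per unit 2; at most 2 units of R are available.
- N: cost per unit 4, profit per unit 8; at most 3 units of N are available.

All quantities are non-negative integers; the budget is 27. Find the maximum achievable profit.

This is a bounded integer knapsack.
Take 3×K and 2×N: cost 26 ≤ 27, profit 3·11 + 2·8 = 49.
No other integer combination yields more.

49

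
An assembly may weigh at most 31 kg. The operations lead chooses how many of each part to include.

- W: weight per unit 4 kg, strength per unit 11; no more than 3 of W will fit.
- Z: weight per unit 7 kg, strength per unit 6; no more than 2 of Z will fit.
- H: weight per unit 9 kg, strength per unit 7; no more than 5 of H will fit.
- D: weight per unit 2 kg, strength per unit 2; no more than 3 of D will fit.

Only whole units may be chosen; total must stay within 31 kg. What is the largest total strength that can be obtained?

Take 3×W, 2×Z, and 2×D: weight 30 ≤ 31, strength 3·11 + 2·6 + 2·2 = 49.
W has the best ratio (11/4) and is taken to its limit of 3; remaining capacity is filled optimally with the others.

49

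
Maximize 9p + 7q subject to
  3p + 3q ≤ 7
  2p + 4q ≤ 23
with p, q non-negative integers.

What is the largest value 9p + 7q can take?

18

Relaxing integrality, the LP optimum is 21.00 at (p,q) = (2.33, 0), which is not an integer point.
(p,q)=(2,0): 3·2+3·0=6≤7, 2·2+4·0=4≤23, objective 18.
(p,q)=(1,1): 3·1+3·1=6≤7, 2·1+4·1=6≤23, objective 16.
Maximum is 18 at (p,q)=(2,0).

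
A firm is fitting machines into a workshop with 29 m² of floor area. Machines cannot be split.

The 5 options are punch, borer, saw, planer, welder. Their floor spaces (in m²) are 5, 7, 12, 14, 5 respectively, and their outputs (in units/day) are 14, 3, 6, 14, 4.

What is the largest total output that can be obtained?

This is an integer program with binary decision variables.
punch + planer: floor space 5 + 14 = 19 ≤ 29, output 14 + 14 = 28.
punch + planer + welder: floor space 5 + 14 + 5 = 24 ≤ 29, output 14 + 14 + 4 = 32.
punch + borer + planer: floor space 5 + 7 + 14 = 26 ≤ 29, output 14 + 3 + 14 = 31.
Best is punch, planer, and welder with total output 32.

32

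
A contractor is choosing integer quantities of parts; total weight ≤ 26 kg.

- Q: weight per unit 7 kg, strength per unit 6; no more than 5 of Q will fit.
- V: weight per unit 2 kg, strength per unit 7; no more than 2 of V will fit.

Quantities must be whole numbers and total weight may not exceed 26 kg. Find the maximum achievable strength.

V has the best ratio (7/2); taking only V gives at most 2×7 = 14 (stopped by the supply cap of 2).
Mixing does better — 3×Q and 2×V: weight 25 ≤ 26, strength 3·6 + 2·7 = 32.

32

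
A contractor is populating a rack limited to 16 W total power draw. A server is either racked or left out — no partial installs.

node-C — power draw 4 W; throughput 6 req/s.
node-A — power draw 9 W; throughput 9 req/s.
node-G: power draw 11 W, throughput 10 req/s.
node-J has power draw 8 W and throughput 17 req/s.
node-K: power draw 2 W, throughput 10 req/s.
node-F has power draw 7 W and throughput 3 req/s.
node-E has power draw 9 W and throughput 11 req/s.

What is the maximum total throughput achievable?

Allowing fractional choices, the relaxed optimum would be about 35.4, but servers are indivisible.
node-C + node-J + node-K: power draw 4 + 8 + 2 = 14 ≤ 16, throughput 6 + 17 + 10 = 33.
node-J + node-K: power draw 8 + 2 = 10 ≤ 16, throughput 17 + 10 = 27.
Best is node-C, node-J, and node-K with total throughput 33.

33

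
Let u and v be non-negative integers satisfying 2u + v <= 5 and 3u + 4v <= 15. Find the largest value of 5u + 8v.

29

(u,v)=(1,3): 2·1+1·3=5≤5, 3·1+4·3=15≤15, objective 29.
(u,v)=(0,3): 2·0+1·3=3≤5, 3·0+4·3=12≤15, objective 24.
(u,v)=(1,2): 2·1+1·2=4≤5, 3·1+4·2=11≤15, objective 21.
(u,v)=(0,2): 2·0+1·2=2≤5, 3·0+4·2=8≤15, objective 16.
The best lattice point is (1,3), giving 29.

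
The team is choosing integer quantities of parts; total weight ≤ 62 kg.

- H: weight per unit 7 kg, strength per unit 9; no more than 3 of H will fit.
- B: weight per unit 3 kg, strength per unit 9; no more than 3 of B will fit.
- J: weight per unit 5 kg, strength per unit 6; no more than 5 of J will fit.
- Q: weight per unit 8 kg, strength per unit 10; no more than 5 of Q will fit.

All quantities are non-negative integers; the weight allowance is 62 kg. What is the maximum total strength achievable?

94

Take 3×H, 3×B, and 4×Q: weight 62 ≤ 62, strength 3·9 + 3·9 + 4·10 = 94.
B has the best ratio (9/3) and is taken to its limit of 3; remaining capacity is filled optimally with the others.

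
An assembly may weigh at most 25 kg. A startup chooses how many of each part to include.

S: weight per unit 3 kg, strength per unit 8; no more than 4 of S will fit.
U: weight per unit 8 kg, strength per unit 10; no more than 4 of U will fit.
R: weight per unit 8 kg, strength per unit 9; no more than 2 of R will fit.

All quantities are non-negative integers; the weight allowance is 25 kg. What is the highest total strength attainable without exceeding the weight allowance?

Take 3×S and 2×U: weight 25 ≤ 25, strength 3·8 + 2·10 = 44.
No other integer combination yields more.

44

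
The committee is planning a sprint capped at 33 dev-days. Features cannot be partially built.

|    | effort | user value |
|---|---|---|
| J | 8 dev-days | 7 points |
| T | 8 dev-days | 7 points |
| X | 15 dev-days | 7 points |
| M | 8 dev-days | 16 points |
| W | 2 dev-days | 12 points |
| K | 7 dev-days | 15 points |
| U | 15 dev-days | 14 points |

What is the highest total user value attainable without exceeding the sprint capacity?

This is an integer program with binary decision variables.
Allowing fractional choices, the relaxed optimum would be about 57.9, but features are indivisible.
J + M + W + K: effort 8 + 8 + 2 + 7 = 25 ≤ 33, user value 7 + 16 + 12 + 15 = 50.
J + T + M + W + K: effort 8 + 8 + 8 + 2 + 7 = 33 ≤ 33, user value 7 + 7 + 16 + 12 + 15 = 57.
M + W + K + U: effort 8 + 2 + 7 + 15 = 32 ≤ 33, user value 16 + 12 + 15 + 14 = 57.
The maximum user value is 57; one optimal choice is M, W, K, and U.

57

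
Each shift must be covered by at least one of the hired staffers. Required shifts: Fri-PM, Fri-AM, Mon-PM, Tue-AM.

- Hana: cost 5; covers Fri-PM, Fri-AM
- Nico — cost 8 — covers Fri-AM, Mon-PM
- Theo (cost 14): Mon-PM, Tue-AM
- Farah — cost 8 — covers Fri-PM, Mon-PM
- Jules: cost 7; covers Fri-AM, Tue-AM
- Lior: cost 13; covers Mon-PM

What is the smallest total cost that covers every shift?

The greedy cost-per-new-shift heuristic would pick Hana and Theo for 19, but a cheaper cover exists.
Choose Farah and Jules: together they cover Fri-PM, Fri-AM, Mon-PM, Tue-AM — every shift.
Total cost: 8 + 7 = 15.
No cover costs less than 15.

15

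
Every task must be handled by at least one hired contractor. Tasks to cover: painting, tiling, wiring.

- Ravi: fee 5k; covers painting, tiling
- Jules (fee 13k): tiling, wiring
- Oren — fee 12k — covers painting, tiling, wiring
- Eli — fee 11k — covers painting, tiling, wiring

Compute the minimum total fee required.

This is an integer covering problem.
Eli alone covers painting, tiling, wiring — every task.
Total fee: 11.

11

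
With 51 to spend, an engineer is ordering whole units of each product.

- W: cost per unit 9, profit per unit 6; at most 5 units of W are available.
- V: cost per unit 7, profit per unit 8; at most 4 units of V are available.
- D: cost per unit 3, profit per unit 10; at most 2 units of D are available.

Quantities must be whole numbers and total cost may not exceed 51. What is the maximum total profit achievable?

Take 1×W, 4×V, and 2×D: cost 43 ≤ 51, profit 1·6 + 4·8 + 2·10 = 58.
D has the best ratio (10/3) and is taken to its limit of 2; remaining capacity is filled optimally with the others.

58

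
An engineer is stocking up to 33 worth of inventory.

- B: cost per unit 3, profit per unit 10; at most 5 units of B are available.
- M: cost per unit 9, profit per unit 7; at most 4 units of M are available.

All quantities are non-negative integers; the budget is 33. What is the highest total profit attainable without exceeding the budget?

64

This is a bounded integer knapsack.
B has the best ratio (10/3); taking only B gives at most 5×10 = 50 (stopped by the supply cap of 5).
Mixing does better — 5×B and 2×M: cost 33 ≤ 33, profit 5·10 + 2·7 = 64.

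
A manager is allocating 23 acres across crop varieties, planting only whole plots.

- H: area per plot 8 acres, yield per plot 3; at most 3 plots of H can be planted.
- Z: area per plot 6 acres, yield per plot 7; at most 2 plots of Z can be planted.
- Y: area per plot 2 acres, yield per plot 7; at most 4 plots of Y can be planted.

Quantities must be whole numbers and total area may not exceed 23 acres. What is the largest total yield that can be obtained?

42

1×H, 1×Z, and 4×Y: area 22 ≤ 23, yield 1·3 + 1·7 + 4·7 = 38.
2×Z and 4×Y: area 20 ≤ 23, yield 2·7 + 4·7 = 42.
Best is 42.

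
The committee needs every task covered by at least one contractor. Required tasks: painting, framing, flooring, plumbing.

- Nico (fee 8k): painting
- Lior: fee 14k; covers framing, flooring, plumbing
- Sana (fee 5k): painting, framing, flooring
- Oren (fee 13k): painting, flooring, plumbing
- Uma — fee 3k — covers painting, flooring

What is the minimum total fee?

17

Choose Lior and Uma: together they cover painting, framing, flooring, plumbing — every task.
Total fee: 14 + 3 = 17.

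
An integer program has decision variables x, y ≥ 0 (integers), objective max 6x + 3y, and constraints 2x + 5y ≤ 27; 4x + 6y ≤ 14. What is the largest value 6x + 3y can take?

The continuous relaxation peaks at (3.5, 0) with value 21.00; rounding to a feasible lattice point costs some objective.
(x,y)=(3,0): 2·3+5·0=6≤27, 4·3+6·0=12≤14, objective 18.
(x,y)=(2,1): 2·2+5·1=9≤27, 4·2+6·1=14≤14, objective 15.
(x,y)=(2,0): 2·2+5·0=4≤27, 4·2+6·0=8≤14, objective 12.
No feasible integer point exceeds 18.

18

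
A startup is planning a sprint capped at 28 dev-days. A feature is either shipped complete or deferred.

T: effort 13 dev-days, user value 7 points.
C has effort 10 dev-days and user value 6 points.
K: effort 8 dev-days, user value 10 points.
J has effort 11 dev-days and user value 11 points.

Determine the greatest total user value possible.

21

Allowing fractional choices, the relaxed optimum would be about 26.4, but features are indivisible.
K + J: effort 8 + 11 = 19 ≤ 28, user value 10 + 11 = 21.
T + J: effort 13 + 11 = 24 ≤ 28, user value 7 + 11 = 18.
Best is K and J with total user value 21.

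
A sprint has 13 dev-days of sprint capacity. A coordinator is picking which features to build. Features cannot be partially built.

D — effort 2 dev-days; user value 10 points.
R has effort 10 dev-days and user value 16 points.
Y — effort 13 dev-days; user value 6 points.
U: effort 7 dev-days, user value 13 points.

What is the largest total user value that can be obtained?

Treat it as a binary knapsack problem.
Take D and R: effort 2 + 10 = 12 ≤ 13, user value 10 + 16 = 26.
No other feasible combination does better.

26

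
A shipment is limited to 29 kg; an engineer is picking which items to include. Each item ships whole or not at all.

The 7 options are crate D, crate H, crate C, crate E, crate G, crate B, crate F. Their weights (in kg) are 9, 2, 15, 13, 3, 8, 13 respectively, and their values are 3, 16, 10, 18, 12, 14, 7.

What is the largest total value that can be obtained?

60

crate H + crate E + crate G + crate B: weight 2 + 13 + 3 + 8 = 26 ≤ 29, value 16 + 18 + 12 + 14 = 60.
crate H + crate G + crate B + crate F: weight 2 + 3 + 8 + 13 = 26 ≤ 29, value 16 + 12 + 14 + 7 = 49.
crate H + crate C + crate G + crate B: weight 2 + 15 + 3 + 8 = 28 ≤ 29, value 16 + 10 + 12 + 14 = 52.
Best is crate H, crate E, crate G, and crate B with total value 60.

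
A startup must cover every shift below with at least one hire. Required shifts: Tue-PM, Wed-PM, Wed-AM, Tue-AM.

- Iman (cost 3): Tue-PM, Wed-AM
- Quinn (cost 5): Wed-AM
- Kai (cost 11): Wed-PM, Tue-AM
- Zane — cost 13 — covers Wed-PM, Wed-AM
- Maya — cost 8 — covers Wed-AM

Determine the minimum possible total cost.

14

This is an integer covering problem.
Choose Iman and Kai: together they cover Tue-PM, Wed-PM, Wed-AM, Tue-AM — every shift.
Total cost: 3 + 11 = 14.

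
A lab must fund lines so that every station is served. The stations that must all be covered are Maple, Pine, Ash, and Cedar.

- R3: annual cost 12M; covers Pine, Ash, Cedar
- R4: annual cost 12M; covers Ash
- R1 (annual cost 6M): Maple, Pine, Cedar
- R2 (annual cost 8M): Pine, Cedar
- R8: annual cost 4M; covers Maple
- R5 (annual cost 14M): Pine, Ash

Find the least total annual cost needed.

The greedy cost-per-new-station heuristic would pick R1 and R3 for 18, but a cheaper cover exists.
Choose R3 and R8: together they cover Maple, Pine, Ash, Cedar — every station.
Total annual cost: 12 + 4 = 16.
No cover costs less than 16.

16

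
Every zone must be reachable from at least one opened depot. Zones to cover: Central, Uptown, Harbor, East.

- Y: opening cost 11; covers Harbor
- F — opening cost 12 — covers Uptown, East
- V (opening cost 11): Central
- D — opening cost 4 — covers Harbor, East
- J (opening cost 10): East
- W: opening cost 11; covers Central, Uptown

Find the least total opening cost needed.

15

Choose D and W: together they cover Central, Uptown, Harbor, East — every zone.
Total opening cost: 4 + 11 = 15.
No cover costs less than 15.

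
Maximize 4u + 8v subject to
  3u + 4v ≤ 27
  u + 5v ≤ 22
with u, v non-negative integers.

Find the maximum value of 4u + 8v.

The continuous relaxation peaks at (4.27, 3.55) with value 45.45; rounding to a feasible lattice point costs some objective.
(u,v)=(5,3): 3·5+4·3=27≤27, 1·5+5·3=20≤22, objective 44.
(u,v)=(6,2): 3·6+4·2=26≤27, 1·6+5·2=16≤22, objective 40.
(u,v)=(4,3): 3·4+4·3=24≤27, 1·4+5·3=19≤22, objective 40.
(u,v)=(3,3): 3·3+4·3=21≤27, 1·3+5·3=18≤22, objective 36.
No feasible integer point exceeds 44.

44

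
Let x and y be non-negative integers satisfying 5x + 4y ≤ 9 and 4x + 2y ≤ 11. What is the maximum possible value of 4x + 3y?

7

(x,y)=(1,1): 5·1+4·1=9≤9, 4·1+2·1=6≤11, objective 7.
(x,y)=(0,2): 5·0+4·2=8≤9, 4·0+2·2=4≤11, objective 6.
Maximum is 7 at (x,y)=(1,1).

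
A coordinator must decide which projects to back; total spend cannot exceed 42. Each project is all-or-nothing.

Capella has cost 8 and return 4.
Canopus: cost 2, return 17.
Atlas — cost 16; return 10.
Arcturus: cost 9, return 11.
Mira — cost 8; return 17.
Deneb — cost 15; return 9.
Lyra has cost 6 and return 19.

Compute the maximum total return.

74

Treat it as a binary knapsack problem.
Take Canopus, Atlas, Arcturus, Mira, and Lyra: cost 2 + 16 + 9 + 8 + 6 = 41 ≤ 42, return 17 + 10 + 11 + 17 + 19 = 74.
No other feasible combination does better.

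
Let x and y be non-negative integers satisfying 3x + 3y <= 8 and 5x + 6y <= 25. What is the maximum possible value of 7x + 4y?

14

(x,y)=(2,0): 3·2+3·0=6≤8, 5·2+6·0=10≤25, objective 14.
(x,y)=(1,1): 3·1+3·1=6≤8, 5·1+6·1=11≤25, objective 11.
(x,y)=(1,0): 3·1+3·0=3≤8, 5·1+6·0=5≤25, objective 7.
The best lattice point is (2,0), giving 14.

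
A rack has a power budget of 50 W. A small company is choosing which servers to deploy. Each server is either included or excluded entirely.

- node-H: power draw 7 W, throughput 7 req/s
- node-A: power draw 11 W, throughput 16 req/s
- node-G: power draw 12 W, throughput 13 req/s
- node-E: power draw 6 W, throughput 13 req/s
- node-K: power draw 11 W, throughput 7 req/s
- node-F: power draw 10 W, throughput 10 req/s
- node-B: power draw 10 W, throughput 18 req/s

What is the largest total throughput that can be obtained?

Allowing fractional choices, the relaxed optimum would be about 71.0, but servers are indivisible.
node-A + node-G + node-E + node-K + node-B: power draw 11 + 12 + 6 + 11 + 10 = 50 ≤ 50, throughput 16 + 13 + 13 + 7 + 18 = 67.
node-H + node-A + node-G + node-E + node-B: power draw 7 + 11 + 12 + 6 + 10 = 46 ≤ 50, throughput 7 + 16 + 13 + 13 + 18 = 67.
node-A + node-G + node-E + node-F + node-B: power draw 11 + 12 + 6 + 10 + 10 = 49 ≤ 50, throughput 16 + 13 + 13 + 10 + 18 = 70.
Best is node-A, node-G, node-E, node-F, and node-B with total throughput 70.

70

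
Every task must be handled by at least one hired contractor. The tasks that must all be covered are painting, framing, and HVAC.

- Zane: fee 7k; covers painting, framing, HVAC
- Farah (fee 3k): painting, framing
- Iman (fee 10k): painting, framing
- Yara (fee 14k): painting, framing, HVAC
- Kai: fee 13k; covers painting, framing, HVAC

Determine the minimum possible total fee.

Zane alone covers painting, framing, HVAC — every task.
Total fee: 7.

7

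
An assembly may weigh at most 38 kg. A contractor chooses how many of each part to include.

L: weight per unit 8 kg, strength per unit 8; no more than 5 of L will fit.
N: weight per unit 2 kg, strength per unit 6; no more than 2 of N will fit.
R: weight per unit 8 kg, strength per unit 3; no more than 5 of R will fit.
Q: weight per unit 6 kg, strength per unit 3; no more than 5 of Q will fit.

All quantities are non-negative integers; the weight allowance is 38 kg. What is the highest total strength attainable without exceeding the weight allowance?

44

Take 4×L and 2×N: weight 36 ≤ 38, strength 4·8 + 2·6 = 44.
N has the best ratio (6/2) and is taken to its limit of 2; remaining capacity is filled optimally with the others.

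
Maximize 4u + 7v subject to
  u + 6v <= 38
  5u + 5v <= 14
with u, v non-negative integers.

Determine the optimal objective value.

The continuous relaxation peaks at (0, 2.8) with value 19.60; rounding to a feasible lattice point costs some objective.
(u,v)=(0,2): 1·0+6·2=12≤38, 5·0+5·2=10≤14, objective 14.
(u,v)=(1,1): 1·1+6·1=7≤38, 5·1+5·1=10≤14, objective 11.
(u,v)=(0,1): 1·0+6·1=6≤38, 5·0+5·1=5≤14, objective 7.
No feasible integer point exceeds 14.

14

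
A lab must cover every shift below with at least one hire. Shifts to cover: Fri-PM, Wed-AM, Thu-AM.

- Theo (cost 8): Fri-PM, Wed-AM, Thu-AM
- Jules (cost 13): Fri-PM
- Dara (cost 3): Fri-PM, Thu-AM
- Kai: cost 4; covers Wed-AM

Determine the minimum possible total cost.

This is a weighted set-cover instance.
Choose Dara and Kai: together they cover Fri-PM, Wed-AM, Thu-AM — every shift.
Total cost: 3 + 4 = 7.
No cover costs less than 7.

7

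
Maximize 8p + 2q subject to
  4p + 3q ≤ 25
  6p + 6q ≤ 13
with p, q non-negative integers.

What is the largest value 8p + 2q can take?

(p,q)=(2,0): 4·2+3·0=8≤25, 6·2+6·0=12≤13, objective 16.
(p,q)=(1,1): 4·1+3·1=7≤25, 6·1+6·1=12≤13, objective 10.
(p,q)=(1,0): 4·1+3·0=4≤25, 6·1+6·0=6≤13, objective 8.
The best lattice point is (2,0), giving 16.

16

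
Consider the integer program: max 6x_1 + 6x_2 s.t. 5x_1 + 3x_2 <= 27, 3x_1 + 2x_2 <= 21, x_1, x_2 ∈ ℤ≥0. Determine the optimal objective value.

(x_1,x_2)=(0,9): 5·0+3·9=27≤27, 3·0+2·9=18≤21, objective 54.
(x_1,x_2)=(0,8): 5·0+3·8=24≤27, 3·0+2·8=16≤21, objective 48.
No feasible integer point exceeds 54.

54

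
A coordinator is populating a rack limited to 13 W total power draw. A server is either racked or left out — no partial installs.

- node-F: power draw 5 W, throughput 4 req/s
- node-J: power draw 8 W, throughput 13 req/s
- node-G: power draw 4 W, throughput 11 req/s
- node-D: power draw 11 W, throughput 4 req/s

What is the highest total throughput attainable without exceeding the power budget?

24

This is an integer program with binary decision variables.
node-J + node-G: power draw 8 + 4 = 12 ≤ 13, throughput 13 + 11 = 24.
node-F + node-J: power draw 5 + 8 = 13 ≤ 13, throughput 4 + 13 = 17.
Best is node-J and node-G with total throughput 24.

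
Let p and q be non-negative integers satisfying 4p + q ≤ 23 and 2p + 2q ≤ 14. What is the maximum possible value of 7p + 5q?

45

(p,q)=(5,2) is feasible, giving 45.
(p,q)=(4,3) is feasible, giving 43.
The best lattice point is (5,2), giving 45.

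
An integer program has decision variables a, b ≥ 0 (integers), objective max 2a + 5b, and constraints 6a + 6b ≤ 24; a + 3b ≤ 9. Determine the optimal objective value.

15

(a,b)=(0,3): 6·0+6·3=18≤24, 1·0+3·3=9≤9, objective 15.
(a,b)=(2,2): 6·2+6·2=24≤24, 1·2+3·2=8≤9, objective 14.
(a,b)=(1,2): 6·1+6·2=18≤24, 1·1+3·2=7≤9, objective 12.
Maximum is 15 at (a,b)=(0,3).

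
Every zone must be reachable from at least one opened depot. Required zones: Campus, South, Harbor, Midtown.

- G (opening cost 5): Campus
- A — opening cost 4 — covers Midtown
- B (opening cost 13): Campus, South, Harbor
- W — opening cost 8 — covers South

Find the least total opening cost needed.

This is a weighted set-cover instance.
Choose A and B: together they cover Campus, South, Harbor, Midtown — every zone.
Total opening cost: 4 + 13 = 17.
No cover costs less than 17.

17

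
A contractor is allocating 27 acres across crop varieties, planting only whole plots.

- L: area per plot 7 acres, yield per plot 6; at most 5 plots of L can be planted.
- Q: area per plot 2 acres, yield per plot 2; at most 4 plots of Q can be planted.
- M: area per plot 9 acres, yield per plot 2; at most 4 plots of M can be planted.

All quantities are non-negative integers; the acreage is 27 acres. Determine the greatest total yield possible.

3×L and 2×Q: area 25 ≤ 27, yield 3·6 + 2·2 = 22.
3×L and 3×Q: area 27 ≤ 27, yield 3·6 + 3·2 = 24.
Best is 24.

24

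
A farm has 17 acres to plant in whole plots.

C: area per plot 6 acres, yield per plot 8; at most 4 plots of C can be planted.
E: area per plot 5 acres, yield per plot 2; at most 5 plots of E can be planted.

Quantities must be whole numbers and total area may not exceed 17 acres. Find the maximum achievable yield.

This is a bounded integer knapsack.
Take 2×C and 1×E: area 17 ≤ 17, yield 2·8 + 1·2 = 18.
No other integer combination yields more.

18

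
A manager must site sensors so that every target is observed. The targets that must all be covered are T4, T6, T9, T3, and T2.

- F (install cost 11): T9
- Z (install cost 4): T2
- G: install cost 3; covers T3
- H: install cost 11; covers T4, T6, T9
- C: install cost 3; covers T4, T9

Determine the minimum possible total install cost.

18

This is a weighted set-cover instance.
The greedy cost-per-new-target heuristic would pick C, G, Z, and H for 21, but a cheaper cover exists.
Choose Z, G, and H: together they cover T4, T6, T9, T3, T2 — every target.
Total install cost: 4 + 3 + 11 = 18.
No cover costs less than 18.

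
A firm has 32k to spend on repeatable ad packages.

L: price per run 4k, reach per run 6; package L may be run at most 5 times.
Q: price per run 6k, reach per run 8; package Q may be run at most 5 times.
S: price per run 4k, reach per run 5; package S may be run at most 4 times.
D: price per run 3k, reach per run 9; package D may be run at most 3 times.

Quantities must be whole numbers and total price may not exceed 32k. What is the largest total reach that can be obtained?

3×L, 1×Q, 1×S, and 3×D: price 31 ≤ 32, reach 3·6 + 1·8 + 1·5 + 3·9 = 58.
4×L, 1×Q, and 3×D: price 31 ≤ 32, reach 4·6 + 1·8 + 3·9 = 59.
Best is 59.

59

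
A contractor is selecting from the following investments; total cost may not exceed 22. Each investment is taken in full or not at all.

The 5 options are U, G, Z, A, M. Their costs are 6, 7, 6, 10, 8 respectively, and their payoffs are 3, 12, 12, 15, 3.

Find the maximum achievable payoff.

Allowing fractional choices, the relaxed optimum would be about 37.5, but investments are indivisible.
U + Z + A: cost 6 + 6 + 10 = 22 ≤ 22, payoff 3 + 12 + 15 = 30.
Z + A: cost 6 + 10 = 16 ≤ 22, payoff 12 + 15 = 27.
Best is U, Z, and A with total payoff 30.

30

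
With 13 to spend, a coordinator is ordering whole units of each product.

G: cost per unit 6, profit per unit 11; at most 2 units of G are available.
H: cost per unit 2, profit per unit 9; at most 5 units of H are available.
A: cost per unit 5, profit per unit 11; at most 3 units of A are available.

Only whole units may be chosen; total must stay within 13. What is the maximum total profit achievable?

H has the best ratio (9/2); taking only H gives at most 5×9 = 45 (stopped by the supply cap of 5).
Mixing does better — 4×H and 1×A: cost 13 ≤ 13, profit 4·9 + 1·11 = 47.

47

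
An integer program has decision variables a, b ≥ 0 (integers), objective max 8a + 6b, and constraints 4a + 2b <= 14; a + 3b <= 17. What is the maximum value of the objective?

38

(a,b)=(1,5): 4·1+2·5=14≤14, 1·1+3·5=16≤17, objective 38.
(a,b)=(1,4): 4·1+2·4=12≤14, 1·1+3·4=13≤17, objective 32.
(a,b)=(0,5): 4·0+2·5=10≤14, 1·0+3·5=15≤17, objective 30.
Maximum is 38 at (a,b)=(1,5).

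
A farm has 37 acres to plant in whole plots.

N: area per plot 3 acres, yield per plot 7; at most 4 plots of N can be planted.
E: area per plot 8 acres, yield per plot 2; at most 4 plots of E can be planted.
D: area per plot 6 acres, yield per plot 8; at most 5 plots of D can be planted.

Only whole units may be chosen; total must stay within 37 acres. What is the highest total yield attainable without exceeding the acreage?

4×N and 4×D: area 36 ≤ 37, yield 4·7 + 4·8 = 60.
2×N and 5×D: area 36 ≤ 37, yield 2·7 + 5·8 = 54.
Best is 60.

60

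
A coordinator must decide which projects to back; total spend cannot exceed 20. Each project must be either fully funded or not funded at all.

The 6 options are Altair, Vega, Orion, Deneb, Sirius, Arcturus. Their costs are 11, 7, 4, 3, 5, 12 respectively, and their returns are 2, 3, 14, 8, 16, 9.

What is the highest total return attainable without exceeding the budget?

41

This is a 0-1 knapsack instance.
Vega + Orion + Deneb + Sirius: cost 7 + 4 + 3 + 5 = 19 ≤ 20, return 3 + 14 + 8 + 16 = 41.
Vega + Orion + Sirius: cost 7 + 4 + 5 = 16 ≤ 20, return 3 + 14 + 16 = 33.
Orion + Deneb + Sirius: cost 4 + 3 + 5 = 12 ≤ 20, return 14 + 8 + 16 = 38.
Best is Vega, Orion, Deneb, and Sirius with total return 41.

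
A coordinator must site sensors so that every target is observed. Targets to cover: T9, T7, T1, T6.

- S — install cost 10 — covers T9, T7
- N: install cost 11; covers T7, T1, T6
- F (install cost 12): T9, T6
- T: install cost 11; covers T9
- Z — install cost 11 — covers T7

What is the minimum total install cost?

21

Choose S and N: together they cover T9, T7, T1, T6 — every target.
Total install cost: 10 + 11 = 21.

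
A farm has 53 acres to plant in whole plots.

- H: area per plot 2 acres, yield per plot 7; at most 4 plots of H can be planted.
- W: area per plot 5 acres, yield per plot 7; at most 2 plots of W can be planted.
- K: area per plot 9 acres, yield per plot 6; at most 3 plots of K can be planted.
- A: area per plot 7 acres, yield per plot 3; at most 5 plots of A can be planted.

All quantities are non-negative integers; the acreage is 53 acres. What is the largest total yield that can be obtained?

63

This is a bounded integer knapsack.
H has the best ratio (7/2); taking only H gives at most 4×7 = 28 (stopped by the supply cap of 4).
Mixing does better — 4×H, 2×W, 3×K, and 1×A: area 52 ≤ 53, yield 4·7 + 2·7 + 3·6 + 1·3 = 63.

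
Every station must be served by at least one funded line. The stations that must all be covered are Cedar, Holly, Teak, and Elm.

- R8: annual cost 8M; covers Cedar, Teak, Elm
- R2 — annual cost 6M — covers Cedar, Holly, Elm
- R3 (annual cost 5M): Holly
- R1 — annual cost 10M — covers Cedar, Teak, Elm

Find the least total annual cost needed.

13

The greedy cost-per-new-station heuristic would pick R2 and R8 for 14, but a cheaper cover exists.
Choose R8 and R3: together they cover Cedar, Holly, Teak, Elm — every station.
Total annual cost: 8 + 5 = 13.
No cover costs less than 13.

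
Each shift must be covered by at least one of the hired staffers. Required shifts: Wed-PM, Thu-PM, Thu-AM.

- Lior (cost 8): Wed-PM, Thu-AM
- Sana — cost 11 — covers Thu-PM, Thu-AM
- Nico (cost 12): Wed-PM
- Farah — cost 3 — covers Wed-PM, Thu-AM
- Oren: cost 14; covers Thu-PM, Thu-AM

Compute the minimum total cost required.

14

Choose Sana and Farah: together they cover Wed-PM, Thu-PM, Thu-AM — every shift.
Total cost: 11 + 3 = 14.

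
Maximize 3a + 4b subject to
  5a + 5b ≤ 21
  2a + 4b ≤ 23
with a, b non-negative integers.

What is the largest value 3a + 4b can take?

The continuous relaxation peaks at (0, 4.2) with value 16.80; rounding to a feasible lattice point costs some objective.
(a,b)=(0,4) is feasible, giving 16.
(a,b)=(1,3) is feasible, giving 15.
(a,b)=(0,3) is feasible, giving 12.
Maximum is 16 at (a,b)=(0,4).

16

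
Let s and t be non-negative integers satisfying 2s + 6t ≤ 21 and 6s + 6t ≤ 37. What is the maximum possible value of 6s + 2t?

36

Relaxing integrality, the LP optimum is 37.00 at (s,t) = (6.17, 0), which is not an integer point.
(s,t)=(6,0) is feasible, giving 36.
(s,t)=(5,1) is feasible, giving 32.
Maximum is 36 at (s,t)=(6,0).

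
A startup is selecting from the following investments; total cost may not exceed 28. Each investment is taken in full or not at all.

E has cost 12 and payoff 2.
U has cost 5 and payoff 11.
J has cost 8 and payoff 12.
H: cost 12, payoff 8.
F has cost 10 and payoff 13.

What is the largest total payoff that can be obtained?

36

Allowing fractional choices, the relaxed optimum would be about 39.3, but investments are indivisible.
U + J + F: cost 5 + 8 + 10 = 23 ≤ 28, payoff 11 + 12 + 13 = 36.
U + H + F: cost 5 + 12 + 10 = 27 ≤ 28, payoff 11 + 8 + 13 = 32.
Best is U, J, and F with total payoff 36.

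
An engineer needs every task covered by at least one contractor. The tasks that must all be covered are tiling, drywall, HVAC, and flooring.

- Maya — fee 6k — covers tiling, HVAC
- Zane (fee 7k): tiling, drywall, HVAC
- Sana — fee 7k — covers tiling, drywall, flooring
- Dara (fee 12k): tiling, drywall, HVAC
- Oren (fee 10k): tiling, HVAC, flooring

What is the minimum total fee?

13

This is an integer covering problem.
The greedy cost-per-new-task heuristic would pick Zane and Sana for 14, but a cheaper cover exists.
Choose Maya and Sana: together they cover tiling, drywall, HVAC, flooring — every task.
Total fee: 6 + 7 = 13.
No cover costs less than 13.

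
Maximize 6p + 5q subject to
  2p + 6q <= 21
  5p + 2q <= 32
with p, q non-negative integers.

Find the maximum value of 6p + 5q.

41

(p,q)=(6,1): 2·6+6·1=18≤21, 5·6+2·1=32≤32, objective 41.
(p,q)=(6,0): 2·6+6·0=12≤21, 5·6+2·0=30≤32, objective 36.
(p,q)=(5,1): 2·5+6·1=16≤21, 5·5+2·1=27≤32, objective 35.
The best lattice point is (6,1), giving 41.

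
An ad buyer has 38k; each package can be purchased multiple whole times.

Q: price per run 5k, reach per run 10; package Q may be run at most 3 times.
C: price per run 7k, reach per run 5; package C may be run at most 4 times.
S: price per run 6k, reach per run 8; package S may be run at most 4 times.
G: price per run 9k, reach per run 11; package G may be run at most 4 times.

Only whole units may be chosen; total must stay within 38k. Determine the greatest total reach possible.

57

Q has the best ratio (10/5); taking only Q gives at most 3×10 = 30 (stopped by the supply cap of 3).
Mixing does better — 3×Q, 2×S, and 1×G: price 36 ≤ 38, reach 3·10 + 2·8 + 1·11 = 57.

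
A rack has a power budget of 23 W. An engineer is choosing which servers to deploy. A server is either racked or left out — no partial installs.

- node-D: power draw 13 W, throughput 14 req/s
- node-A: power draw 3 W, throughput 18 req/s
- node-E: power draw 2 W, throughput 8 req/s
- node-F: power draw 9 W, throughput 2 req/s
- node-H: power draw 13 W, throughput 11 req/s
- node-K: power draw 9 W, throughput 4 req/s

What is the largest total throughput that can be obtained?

Allowing fractional choices, the relaxed optimum would be about 44.2, but servers are indivisible.
node-A + node-E + node-H: power draw 3 + 2 + 13 = 18 ≤ 23, throughput 18 + 8 + 11 = 37.
node-D + node-A + node-E: power draw 13 + 3 + 2 = 18 ≤ 23, throughput 14 + 18 + 8 = 40.
node-D + node-A: power draw 13 + 3 = 16 ≤ 23, throughput 14 + 18 = 32.
Best is node-D, node-A, and node-E with total throughput 40.

40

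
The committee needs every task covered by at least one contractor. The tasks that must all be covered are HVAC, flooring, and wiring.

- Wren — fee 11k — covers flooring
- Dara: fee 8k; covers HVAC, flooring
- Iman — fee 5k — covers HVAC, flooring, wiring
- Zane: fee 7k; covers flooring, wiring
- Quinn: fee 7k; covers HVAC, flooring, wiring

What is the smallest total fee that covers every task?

5

Iman alone covers HVAC, flooring, wiring — every task.
Total fee: 5.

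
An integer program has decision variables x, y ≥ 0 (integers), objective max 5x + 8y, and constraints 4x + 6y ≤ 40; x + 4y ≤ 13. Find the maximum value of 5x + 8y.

50

(x,y)=(10,0): 4·10+6·0=40≤40, 1·10+4·0=10≤13, objective 50.
(x,y)=(8,1): 4·8+6·1=38≤40, 1·8+4·1=12≤13, objective 48.
(x,y)=(9,0): 4·9+6·0=36≤40, 1·9+4·0=9≤13, objective 45.
(x,y)=(7,1): 4·7+6·1=34≤40, 1·7+4·1=11≤13, objective 43.
The best lattice point is (10,0), giving 50.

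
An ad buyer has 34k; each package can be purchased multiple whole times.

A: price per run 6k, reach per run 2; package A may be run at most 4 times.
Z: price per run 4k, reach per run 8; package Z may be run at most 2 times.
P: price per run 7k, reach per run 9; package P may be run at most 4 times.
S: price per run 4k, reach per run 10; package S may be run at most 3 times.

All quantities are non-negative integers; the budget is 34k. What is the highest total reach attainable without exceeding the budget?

64

3×P and 3×S: price 33 ≤ 34, reach 3·9 + 3·10 = 57.
2×Z, 2×P, and 3×S: price 34 ≤ 34, reach 2·8 + 2·9 + 3·10 = 64.
Best is 64.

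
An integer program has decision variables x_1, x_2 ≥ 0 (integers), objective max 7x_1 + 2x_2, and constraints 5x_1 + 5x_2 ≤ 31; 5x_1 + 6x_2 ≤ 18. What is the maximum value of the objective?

21

The continuous relaxation peaks at (3.6, 0) with value 25.20; rounding to a feasible lattice point costs some objective.
(x_1,x_2)=(3,0) is feasible, giving 21.
(x_1,x_2)=(2,1) is feasible, giving 16.
(x_1,x_2)=(2,0) is feasible, giving 14.
The best lattice point is (3,0), giving 21.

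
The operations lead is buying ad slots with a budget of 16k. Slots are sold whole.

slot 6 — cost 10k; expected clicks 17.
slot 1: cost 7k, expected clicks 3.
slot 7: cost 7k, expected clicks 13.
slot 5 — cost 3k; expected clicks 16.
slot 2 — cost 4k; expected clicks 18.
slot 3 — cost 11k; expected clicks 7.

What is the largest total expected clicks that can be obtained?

Take slot 7, slot 5, and slot 2: cost 7 + 3 + 4 = 14 ≤ 16, expected clicks 13 + 16 + 18 = 47.
No other feasible combination does better.

47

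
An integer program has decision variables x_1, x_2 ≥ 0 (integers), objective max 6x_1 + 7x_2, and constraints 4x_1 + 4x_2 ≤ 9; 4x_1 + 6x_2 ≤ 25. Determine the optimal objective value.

(x_1,x_2)=(0,2) is feasible, giving 14.
(x_1,x_2)=(1,1) is feasible, giving 13.
The best lattice point is (0,2), giving 14.

14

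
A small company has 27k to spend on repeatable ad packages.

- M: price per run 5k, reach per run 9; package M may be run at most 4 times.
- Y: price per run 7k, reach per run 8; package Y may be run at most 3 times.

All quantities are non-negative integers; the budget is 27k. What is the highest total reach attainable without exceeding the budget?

44

M has the best ratio (9/5); taking only M gives at most 4×9 = 36 (stopped by the supply cap of 4).
Mixing does better — 4×M and 1×Y: price 27 ≤ 27, reach 4·9 + 1·8 = 44.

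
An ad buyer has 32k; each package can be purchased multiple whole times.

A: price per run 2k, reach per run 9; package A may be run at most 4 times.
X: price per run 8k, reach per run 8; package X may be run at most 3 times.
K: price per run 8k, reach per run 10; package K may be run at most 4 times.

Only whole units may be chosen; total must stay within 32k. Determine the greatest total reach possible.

4×A and 3×K: price 32 ≤ 32, reach 4·9 + 3·10 = 66.
4×A, 1×X, and 2×K: price 32 ≤ 32, reach 4·9 + 1·8 + 2·10 = 64.
Best is 66.

66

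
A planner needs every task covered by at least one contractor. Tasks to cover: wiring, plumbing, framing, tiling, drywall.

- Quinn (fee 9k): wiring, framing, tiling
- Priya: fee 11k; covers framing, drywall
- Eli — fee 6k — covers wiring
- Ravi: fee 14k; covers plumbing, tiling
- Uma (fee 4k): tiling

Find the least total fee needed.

31

This is an integer covering problem.
The greedy cost-per-new-task heuristic would pick Quinn, Priya, and Ravi for 34, but a cheaper cover exists.
Choose Priya, Eli, and Ravi: together they cover wiring, plumbing, framing, tiling, drywall — every task.
Total fee: 11 + 6 + 14 = 31.
No cover costs less than 31.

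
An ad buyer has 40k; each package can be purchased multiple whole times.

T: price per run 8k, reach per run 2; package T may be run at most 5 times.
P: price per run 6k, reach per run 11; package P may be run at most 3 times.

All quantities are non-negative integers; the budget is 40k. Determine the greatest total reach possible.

37

This is a bounded integer knapsack.
Take 2×T and 3×P: price 34 ≤ 40, reach 2·2 + 3·11 = 37.
P has the best ratio (11/6) and is taken to its limit of 3; remaining capacity is filled optimally with the others.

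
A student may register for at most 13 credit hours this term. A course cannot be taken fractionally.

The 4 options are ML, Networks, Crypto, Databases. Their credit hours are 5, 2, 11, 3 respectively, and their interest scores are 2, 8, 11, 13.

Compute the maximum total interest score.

23

Allowing fractional choices, the relaxed optimum would be about 29.0, but courses are indivisible.
ML + Networks + Databases: credit hours 5 + 2 + 3 = 10 ≤ 13, interest score 2 + 8 + 13 = 23.
Networks + Databases: credit hours 2 + 3 = 5 ≤ 13, interest score 8 + 13 = 21.
Best is ML, Networks, and Databases with total interest score 23.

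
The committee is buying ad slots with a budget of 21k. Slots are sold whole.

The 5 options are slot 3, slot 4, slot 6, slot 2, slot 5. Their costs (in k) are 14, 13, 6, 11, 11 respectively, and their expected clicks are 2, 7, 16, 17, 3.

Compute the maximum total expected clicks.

Allowing fractional choices, the relaxed optimum would be about 35.2, but ad slots are indivisible.
slot 4 + slot 6: cost 13 + 6 = 19 ≤ 21, expected clicks 7 + 16 = 23.
slot 6 + slot 5: cost 6 + 11 = 17 ≤ 21, expected clicks 16 + 3 = 19.
slot 6 + slot 2: cost 6 + 11 = 17 ≤ 21, expected clicks 16 + 17 = 33.
Best is slot 6 and slot 2 with total expected clicks 33.

33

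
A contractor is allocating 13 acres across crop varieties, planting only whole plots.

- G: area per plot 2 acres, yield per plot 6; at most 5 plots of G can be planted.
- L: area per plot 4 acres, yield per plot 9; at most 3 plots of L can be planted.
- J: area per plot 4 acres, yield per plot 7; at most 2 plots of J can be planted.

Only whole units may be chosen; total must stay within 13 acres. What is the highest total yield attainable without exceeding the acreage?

G has the best ratio (6/2); taking only G gives at most 5×6 = 30 (stopped by the supply cap of 5).
Mixing does better — 4×G and 1×L: area 12 ≤ 13, yield 4·6 + 1·9 = 33.

33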